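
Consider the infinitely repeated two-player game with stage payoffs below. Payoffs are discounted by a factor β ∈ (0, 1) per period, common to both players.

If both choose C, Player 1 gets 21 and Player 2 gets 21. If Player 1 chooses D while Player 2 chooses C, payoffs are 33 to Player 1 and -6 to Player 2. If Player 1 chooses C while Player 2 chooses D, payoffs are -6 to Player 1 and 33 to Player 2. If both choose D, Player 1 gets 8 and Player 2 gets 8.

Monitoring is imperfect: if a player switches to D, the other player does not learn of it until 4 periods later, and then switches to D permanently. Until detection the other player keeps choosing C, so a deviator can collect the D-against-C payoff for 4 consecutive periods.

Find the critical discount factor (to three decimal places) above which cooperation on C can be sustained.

0.832

Deviating for the 4 undetected periods gains 33−21 = 12 per period over cooperation, then loses 21−8 = 13 per period forever once punishment starts.
Gain: 12(1 + β + … + β^3); loss: 13·β^4/(1−β).
No profitable deviation ⇔ 12(1−β^4) ≤ 13·β^4, i.e. β^4 ≥ 12/(12+13) = 12/25.
Hence β ≥ (12/25)^(1/4) ≈ 0.832.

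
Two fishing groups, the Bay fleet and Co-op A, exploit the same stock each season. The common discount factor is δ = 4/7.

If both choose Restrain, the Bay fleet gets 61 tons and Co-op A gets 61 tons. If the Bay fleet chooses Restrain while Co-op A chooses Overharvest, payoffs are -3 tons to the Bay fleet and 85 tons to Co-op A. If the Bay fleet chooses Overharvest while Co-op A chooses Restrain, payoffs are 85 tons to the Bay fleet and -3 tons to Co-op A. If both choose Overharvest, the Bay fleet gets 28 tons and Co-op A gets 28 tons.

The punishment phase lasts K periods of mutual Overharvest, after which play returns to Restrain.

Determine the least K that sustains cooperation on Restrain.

2

Need Σ_{k=1}^{K} δ^k ≥ (85−61)/(61−28) = 0.7273 at δ = 4/7.
At K = 1 the sum is 0.5714 < 0.7273; at K = 2 it is 0.8980 ≥ 0.7273.
So the minimum punishment length is K = 2.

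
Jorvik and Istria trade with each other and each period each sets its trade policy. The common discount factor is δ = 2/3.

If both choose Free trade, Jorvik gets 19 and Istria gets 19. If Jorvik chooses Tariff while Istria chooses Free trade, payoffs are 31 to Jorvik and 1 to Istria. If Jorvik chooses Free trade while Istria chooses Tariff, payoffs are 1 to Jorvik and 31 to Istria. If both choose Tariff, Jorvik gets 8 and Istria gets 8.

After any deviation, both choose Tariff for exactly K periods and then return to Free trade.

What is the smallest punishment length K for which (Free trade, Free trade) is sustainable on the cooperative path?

Need Σ_{k=1}^{K} δ^k ≥ (31−19)/(19−8) = 1.0909 at δ = 2/3.
At K = 1 the sum is 0.6667 < 1.0909; at K = 2 it is 1.1111 ≥ 1.0909.
So the minimum punishment length is K = 2.

2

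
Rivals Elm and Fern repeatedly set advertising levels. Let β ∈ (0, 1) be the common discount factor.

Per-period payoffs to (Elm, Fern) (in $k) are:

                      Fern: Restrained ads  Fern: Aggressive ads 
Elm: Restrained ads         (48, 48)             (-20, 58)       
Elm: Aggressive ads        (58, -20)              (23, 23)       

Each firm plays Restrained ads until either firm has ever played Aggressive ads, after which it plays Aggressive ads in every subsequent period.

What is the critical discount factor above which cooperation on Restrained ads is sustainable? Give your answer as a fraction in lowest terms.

2/7

48/(1−β) ≥ 58 + 23β/(1−β)
48 ≥ 58 − 35β
β ≥ 10/35 = 2/7.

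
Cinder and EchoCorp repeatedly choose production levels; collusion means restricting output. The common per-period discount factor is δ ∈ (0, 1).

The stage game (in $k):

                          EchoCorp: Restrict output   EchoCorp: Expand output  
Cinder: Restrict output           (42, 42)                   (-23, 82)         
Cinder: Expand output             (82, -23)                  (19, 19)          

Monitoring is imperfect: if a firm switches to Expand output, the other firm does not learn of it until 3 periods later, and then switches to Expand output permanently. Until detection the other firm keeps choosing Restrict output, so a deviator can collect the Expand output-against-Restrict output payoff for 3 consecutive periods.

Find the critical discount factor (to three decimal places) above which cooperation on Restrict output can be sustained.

0.859

A deviator earns 82 for 3 periods, then 19 forever; cooperating earns 42 forever. Multiplying the IC by (1−δ):
42 ≥ 82(1−δ^3) + 19δ^3, so 63·δ^3 ≥ 40 and δ^3 ≥ 40/63.
δ ≥ (40/63)^(1/3) ≈ 0.859.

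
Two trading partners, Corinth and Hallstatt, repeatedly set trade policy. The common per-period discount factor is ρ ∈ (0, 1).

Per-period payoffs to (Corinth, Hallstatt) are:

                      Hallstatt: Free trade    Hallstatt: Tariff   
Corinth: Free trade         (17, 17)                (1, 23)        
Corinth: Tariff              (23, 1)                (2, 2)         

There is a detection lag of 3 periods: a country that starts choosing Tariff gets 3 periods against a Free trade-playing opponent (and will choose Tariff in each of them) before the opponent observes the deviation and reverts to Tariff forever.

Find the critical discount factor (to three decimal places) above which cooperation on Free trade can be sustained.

0.659

Deviating for the 3 undetected periods gains 23−17 = 6 per period over cooperation, then loses 17−2 = 15 per period forever once punishment starts.
Gain: 6(1 + ρ + … + ρ^2); loss: 15·ρ^3/(1−ρ).
No profitable deviation ⇔ 6(1−ρ^3) ≤ 15·ρ^3, i.e. ρ^3 ≥ 6/(6+15) = 2/7.
Hence ρ ≥ (2/7)^(1/3) ≈ 0.659.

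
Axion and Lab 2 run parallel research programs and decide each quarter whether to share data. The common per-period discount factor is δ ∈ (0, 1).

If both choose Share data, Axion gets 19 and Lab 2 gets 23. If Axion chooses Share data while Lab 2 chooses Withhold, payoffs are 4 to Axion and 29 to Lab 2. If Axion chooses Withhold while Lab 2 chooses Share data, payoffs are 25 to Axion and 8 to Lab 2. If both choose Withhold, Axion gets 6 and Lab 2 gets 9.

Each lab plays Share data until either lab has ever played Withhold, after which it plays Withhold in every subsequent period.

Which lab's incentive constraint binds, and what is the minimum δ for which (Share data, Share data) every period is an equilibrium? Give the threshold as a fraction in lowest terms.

Axion; δ ≥ 6/19

Axion's threshold: (25−19)/(25−6) = 6/19.
Lab 2's threshold: (29−23)/(29−9) = 3/10.
6/19 > 3/10, so Axion binds and δ* = 6/19.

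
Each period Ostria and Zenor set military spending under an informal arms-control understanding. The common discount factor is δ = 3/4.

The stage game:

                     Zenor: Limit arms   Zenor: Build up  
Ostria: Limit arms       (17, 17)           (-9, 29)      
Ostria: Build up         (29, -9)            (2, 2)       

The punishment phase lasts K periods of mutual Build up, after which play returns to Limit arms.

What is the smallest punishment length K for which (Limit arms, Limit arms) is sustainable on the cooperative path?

2

No profitable deviation requires (17−2)(δ+…+δ^K) ≥ 29−17, i.e. δ+…+δ^K ≥ 4/5 ≈ 0.8000.
With δ = 3/4, the partial sums are K=1: 0.7500, K=2: 1.3125.
K = 2 is the first length at which the sum reaches 0.8000.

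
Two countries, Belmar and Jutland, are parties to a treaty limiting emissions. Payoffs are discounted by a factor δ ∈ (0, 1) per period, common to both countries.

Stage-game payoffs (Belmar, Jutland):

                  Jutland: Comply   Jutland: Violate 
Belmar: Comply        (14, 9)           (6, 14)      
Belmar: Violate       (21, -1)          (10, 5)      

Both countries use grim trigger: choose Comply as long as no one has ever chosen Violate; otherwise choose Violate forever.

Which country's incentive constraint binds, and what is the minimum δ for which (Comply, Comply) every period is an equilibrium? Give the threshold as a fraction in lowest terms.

Belmar; δ ≥ 7/11

For Belmar: deviation gain 21−14 = 7, per-period punishment loss 14−10 = 4. IC gives δ ≥ 7/11.
For Jutland: gain 5, loss 4 per period, so δ ≥ 5/9.
The tighter constraint is Belmar's, so cooperation needs δ ≥ 7/11.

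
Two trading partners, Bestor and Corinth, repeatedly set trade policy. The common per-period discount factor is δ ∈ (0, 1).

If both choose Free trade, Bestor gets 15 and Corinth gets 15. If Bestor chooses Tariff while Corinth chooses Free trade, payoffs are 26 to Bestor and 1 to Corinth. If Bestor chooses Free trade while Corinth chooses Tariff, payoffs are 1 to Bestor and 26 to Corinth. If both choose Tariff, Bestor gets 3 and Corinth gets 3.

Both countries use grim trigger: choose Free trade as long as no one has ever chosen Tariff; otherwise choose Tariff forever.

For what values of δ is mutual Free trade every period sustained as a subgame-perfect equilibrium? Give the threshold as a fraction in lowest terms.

11/23

One-period gain from deviating is 26 − 15 = 11. The loss is 15 − 3 = 12 in every subsequent period, with present value 12·δ/(1−δ).
Deviation is unprofitable when 12·δ/(1−δ) ≥ 11, i.e. δ/(1−δ) ≥ 11/12.
Equivalently δ ≥ 11/(11+12) = 11/23.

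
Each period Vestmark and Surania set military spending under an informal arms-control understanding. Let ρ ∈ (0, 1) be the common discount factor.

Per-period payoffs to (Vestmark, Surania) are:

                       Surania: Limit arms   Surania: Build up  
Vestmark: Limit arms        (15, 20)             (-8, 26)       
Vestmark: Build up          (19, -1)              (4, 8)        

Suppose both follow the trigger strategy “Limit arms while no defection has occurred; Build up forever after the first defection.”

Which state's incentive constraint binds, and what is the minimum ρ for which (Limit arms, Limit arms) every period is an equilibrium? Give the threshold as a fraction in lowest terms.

Vestmark's threshold: (19−15)/(19−4) = 4/15.
Surania's threshold: (26−20)/(26−8) = 1/3.
4/15 < 1/3, so Surania binds and ρ* = 1/3.

Surania; ρ ≥ 1/3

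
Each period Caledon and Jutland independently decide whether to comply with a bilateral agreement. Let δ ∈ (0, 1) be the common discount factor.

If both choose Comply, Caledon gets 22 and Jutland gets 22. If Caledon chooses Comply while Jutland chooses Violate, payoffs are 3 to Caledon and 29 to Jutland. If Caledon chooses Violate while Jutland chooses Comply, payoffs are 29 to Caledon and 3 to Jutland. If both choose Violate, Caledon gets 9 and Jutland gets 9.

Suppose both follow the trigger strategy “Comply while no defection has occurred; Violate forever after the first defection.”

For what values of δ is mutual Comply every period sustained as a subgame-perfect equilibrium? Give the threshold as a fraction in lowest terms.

Under grim trigger the critical discount factor is (T−C)/(T−P) with T = 29, C = 22, P = 9.
δ* = (29−22)/(29−9) = 7/20.

7/20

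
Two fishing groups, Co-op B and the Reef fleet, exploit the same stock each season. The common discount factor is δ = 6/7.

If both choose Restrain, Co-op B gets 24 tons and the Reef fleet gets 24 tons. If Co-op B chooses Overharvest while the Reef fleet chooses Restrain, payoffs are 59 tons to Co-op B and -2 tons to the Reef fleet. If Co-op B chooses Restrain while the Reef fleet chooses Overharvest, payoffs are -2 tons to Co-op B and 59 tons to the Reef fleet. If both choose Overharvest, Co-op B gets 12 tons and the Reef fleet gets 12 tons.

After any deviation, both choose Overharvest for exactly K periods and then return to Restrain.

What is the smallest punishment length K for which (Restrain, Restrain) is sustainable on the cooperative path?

No profitable deviation requires (24−12)(δ+…+δ^K) ≥ 59−24, i.e. δ+…+δ^K ≥ 35/12 ≈ 2.9167.
With δ = 6/7, the partial sums are K=1: 0.8571, K=2: 1.5918, K=3: 2.2216, K=4: 2.7613, K=5: 3.2240.
K = 5 is the first length at which the sum reaches 2.9167.

5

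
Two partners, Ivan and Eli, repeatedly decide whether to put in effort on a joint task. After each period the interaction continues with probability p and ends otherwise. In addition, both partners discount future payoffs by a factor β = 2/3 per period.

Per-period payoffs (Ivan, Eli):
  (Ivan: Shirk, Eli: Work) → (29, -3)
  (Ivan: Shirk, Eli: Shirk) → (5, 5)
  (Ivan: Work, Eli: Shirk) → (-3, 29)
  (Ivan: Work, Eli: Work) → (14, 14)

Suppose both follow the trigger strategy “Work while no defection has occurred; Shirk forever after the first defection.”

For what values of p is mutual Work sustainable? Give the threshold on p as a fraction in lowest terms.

Expected continuation weight on next period's payoff is β·p = 2/3·p, which plays the role of the discount factor.
Cooperation requires 2/3·p ≥ (29−14)/(29−5) = 5/8, hence p ≥ 15/16.

15/16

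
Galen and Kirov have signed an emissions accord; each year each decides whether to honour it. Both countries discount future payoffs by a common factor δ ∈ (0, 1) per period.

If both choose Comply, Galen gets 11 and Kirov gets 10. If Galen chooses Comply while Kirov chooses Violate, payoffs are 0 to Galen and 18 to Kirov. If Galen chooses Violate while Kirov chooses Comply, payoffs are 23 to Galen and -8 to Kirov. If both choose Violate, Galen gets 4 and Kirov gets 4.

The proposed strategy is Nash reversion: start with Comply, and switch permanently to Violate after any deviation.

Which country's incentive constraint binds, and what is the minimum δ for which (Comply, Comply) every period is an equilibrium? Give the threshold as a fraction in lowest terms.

Galen: cooperation gives 11 each period; deviation gives 23 once then 4 forever.
  11/(1−δ) ≥ 23 + 4δ/(1−δ) ⇒ δ ≥ 12/19.
Kirov: cooperation gives 10 each period; deviation gives 18 once then 4 forever.
  δ ≥ 8/14 = 4/7.
Both must hold, so the binding constraint is Galen's: δ ≥ 12/19.

Galen; δ ≥ 12/19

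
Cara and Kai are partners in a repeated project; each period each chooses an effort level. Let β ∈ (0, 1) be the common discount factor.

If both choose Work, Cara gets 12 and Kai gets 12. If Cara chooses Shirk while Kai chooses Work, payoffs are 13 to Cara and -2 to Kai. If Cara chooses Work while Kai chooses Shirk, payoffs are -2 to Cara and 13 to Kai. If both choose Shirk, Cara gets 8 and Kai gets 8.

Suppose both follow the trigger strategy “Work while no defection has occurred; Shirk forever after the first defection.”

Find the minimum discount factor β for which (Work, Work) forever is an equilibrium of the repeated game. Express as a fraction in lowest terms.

One-period gain from deviating is 13 − 12 = 1. The loss is 12 − 8 = 4 in every subsequent period, with present value 4·β/(1−β).
Deviation is unprofitable when 4·β/(1−β) ≥ 1, i.e. β/(1−β) ≥ 1/4.
Equivalently β ≥ 1/(1+4) = 1/5.

1/5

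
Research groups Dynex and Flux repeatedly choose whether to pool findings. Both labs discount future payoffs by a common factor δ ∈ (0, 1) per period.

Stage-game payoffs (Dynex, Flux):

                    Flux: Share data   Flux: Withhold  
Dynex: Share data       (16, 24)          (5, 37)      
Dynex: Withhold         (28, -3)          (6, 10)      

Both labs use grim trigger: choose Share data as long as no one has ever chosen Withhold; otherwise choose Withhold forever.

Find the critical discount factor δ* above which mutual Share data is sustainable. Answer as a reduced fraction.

Dynex: cooperation gives 16 each period; deviation gives 28 once then 6 forever.
  16/(1−δ) ≥ 28 + 6δ/(1−δ) ⇒ δ ≥ 12/22 = 6/11.
Flux: cooperation gives 24 each period; deviation gives 37 once then 10 forever.
  δ ≥ 13/27.
Both must hold, so the binding constraint is Dynex's: δ ≥ 6/11.

6/11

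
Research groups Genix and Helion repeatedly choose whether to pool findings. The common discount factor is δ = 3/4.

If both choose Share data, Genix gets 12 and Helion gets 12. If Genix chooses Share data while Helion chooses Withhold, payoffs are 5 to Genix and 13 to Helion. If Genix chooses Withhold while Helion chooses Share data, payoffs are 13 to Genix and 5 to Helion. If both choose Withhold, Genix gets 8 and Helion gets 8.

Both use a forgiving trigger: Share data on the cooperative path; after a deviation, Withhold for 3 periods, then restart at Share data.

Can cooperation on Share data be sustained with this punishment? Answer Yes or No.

IC: δ+…+δ^3 ≥ (13−12)/(12−8) = 1/4.
At δ = 3/4: partial sum = 1.7344 ≥ 0.2500. Cooperation sustainable.

Yes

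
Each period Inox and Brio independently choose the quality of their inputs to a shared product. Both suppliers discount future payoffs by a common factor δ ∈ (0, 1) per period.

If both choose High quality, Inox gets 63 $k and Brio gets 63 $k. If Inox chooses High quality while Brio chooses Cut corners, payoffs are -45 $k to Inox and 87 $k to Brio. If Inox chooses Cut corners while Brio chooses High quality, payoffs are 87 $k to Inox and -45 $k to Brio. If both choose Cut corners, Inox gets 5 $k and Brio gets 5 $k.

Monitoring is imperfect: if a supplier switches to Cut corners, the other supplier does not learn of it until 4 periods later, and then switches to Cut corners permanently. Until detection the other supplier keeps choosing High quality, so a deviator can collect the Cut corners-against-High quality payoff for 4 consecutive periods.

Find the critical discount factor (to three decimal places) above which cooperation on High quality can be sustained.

0.736

The best deviation is to choose Cut corners for all 4 undetected periods, earning 87 each, then 5 forever once detected.
Deviation value: 87(1−δ^4)/(1−δ) + 5δ^4/(1−δ); cooperation value: 63/(1−δ).
IC: 63 ≥ 87(1−δ^4) + 5δ^4 = 87 − 82δ^4.
So δ^4 ≥ 24/82 = 12/41, giving δ ≥ (12/41)^(1/4) ≈ 0.736.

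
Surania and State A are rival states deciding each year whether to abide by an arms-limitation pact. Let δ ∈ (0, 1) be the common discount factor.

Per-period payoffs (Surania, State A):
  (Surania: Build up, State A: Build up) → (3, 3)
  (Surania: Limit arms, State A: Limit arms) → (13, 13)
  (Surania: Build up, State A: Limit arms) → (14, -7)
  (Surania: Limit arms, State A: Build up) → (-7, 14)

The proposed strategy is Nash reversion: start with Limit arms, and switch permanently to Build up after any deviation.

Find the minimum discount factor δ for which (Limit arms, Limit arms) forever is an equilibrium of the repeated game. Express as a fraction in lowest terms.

Under grim trigger the critical discount factor is (T−C)/(T−P) with T = 14, C = 13, P = 3.
δ* = (14−13)/(14−3) = 1/11.

1/11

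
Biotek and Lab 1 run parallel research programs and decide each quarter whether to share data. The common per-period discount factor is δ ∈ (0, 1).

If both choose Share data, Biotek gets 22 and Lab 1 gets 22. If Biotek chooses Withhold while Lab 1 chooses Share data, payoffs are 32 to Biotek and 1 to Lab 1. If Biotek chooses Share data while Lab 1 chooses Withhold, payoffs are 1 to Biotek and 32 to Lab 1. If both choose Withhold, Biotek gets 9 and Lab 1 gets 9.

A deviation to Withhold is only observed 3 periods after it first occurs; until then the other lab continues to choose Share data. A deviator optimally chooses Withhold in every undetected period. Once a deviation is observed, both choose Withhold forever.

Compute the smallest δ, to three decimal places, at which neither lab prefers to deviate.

0.758

A deviator earns 32 for 3 periods, then 9 forever; cooperating earns 22 forever. Multiplying the IC by (1−δ):
22 ≥ 32(1−δ^3) + 9δ^3, so 23·δ^3 ≥ 10 and δ^3 ≥ 10/23.
δ ≥ (10/23)^(1/3) ≈ 0.758.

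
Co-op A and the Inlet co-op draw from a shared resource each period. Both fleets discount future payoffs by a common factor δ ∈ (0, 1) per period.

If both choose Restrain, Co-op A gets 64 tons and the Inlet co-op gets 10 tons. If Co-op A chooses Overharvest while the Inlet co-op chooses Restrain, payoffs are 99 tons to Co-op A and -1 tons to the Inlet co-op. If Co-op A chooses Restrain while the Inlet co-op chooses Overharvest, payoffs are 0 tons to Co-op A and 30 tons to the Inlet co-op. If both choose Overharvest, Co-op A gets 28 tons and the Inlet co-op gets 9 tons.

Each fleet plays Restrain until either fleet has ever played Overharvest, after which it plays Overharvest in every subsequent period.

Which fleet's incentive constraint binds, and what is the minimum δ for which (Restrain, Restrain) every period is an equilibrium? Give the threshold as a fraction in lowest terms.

the Inlet co-op; δ ≥ 20/21

For Co-op A: deviation gain 99−64 = 35, per-period punishment loss 64−28 = 36. IC gives δ ≥ 35/71.
For the Inlet co-op: gain 20, loss 1 per period, so δ ≥ 20/21.
The tighter constraint is the Inlet co-op's, so cooperation needs δ ≥ 20/21.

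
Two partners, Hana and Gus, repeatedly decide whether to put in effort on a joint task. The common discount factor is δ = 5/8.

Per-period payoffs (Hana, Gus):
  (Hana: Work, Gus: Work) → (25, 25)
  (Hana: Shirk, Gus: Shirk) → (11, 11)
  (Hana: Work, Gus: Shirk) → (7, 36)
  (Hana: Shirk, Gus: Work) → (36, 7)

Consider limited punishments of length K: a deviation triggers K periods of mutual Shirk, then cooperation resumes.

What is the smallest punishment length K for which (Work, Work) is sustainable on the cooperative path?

2

IC: δ(1−δ^K)/(1−δ) ≥ (36−25)/(25−11) = 11/14.
With δ = 5/8: need 1 − δ^K ≥ 11/14·(1−5/8)/(5/8), i.e. δ^K ≤ 0.5286.
Since (5/8)^1 = 0.6250 and (5/8)^2 = 0.3906, the smallest such K is 2.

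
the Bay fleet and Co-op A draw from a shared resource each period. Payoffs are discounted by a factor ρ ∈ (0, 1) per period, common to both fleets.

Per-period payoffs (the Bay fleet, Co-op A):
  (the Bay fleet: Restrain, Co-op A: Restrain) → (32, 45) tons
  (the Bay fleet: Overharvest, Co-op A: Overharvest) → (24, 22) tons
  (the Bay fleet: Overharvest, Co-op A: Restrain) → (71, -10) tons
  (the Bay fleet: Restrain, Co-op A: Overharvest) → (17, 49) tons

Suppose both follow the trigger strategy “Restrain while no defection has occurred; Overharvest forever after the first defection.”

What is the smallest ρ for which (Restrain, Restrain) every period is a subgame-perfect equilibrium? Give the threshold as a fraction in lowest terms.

39/47

the Bay fleet's threshold: (71−32)/(71−24) = 39/47.
Co-op A's threshold: (49−45)/(49−22) = 4/27.
39/47 > 4/27, so the Bay fleet binds and ρ* = 39/47.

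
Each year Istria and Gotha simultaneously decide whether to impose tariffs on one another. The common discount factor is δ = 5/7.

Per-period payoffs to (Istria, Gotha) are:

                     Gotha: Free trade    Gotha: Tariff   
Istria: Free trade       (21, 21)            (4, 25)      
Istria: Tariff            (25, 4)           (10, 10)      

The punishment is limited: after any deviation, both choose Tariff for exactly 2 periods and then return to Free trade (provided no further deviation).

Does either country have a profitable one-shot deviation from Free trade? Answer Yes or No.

IC: δ+…+δ^2 ≥ (25−21)/(21−10) = 4/11.
At δ = 5/7: partial sum = 1.2245 ≥ 0.3636. Cooperation sustainable.

No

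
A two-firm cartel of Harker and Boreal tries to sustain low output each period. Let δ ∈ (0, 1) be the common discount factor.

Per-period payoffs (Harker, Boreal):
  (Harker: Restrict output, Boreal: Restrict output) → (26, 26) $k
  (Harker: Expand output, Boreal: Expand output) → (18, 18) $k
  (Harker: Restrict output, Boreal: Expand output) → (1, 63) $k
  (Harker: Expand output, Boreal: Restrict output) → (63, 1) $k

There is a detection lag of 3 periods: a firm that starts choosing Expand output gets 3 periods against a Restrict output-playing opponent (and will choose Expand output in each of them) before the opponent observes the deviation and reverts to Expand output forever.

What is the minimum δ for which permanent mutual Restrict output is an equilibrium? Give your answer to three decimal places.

0.937

A deviator earns 63 for 3 periods, then 18 forever; cooperating earns 26 forever. Multiplying the IC by (1−δ):
26 ≥ 63(1−δ^3) + 18δ^3, so 45·δ^3 ≥ 37 and δ^3 ≥ 37/45.
δ ≥ (37/45)^(1/3) ≈ 0.937.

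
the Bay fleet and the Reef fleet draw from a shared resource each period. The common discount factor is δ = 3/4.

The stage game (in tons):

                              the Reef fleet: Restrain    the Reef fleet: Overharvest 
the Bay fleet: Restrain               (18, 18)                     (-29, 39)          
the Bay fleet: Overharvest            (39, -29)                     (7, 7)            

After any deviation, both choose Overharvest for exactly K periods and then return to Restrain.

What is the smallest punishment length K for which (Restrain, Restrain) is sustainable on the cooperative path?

4

No profitable deviation requires (18−7)(δ+…+δ^K) ≥ 39−18, i.e. δ+…+δ^K ≥ 21/11 ≈ 1.9091.
With δ = 3/4, the partial sums are K=1: 0.7500, K=2: 1.3125, K=3: 1.7344, K=4: 2.0508.
K = 4 is the first length at which the sum reaches 1.9091.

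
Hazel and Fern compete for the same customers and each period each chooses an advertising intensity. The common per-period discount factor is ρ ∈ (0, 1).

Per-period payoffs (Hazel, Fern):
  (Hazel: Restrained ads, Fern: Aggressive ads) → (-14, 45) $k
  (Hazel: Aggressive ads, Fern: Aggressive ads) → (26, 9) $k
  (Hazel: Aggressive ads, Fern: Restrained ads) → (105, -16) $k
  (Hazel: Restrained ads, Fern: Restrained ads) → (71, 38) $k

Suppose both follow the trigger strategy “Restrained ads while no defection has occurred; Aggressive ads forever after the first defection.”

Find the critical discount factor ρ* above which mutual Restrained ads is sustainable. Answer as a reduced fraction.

For Hazel: deviation gain 105−71 = 34, per-period punishment loss 71−26 = 45. IC gives ρ ≥ 34/79.
For Fern: gain 7, loss 29 per period, so ρ ≥ 7/36.
The tighter constraint is Hazel's, so cooperation needs ρ ≥ 34/79.

34/79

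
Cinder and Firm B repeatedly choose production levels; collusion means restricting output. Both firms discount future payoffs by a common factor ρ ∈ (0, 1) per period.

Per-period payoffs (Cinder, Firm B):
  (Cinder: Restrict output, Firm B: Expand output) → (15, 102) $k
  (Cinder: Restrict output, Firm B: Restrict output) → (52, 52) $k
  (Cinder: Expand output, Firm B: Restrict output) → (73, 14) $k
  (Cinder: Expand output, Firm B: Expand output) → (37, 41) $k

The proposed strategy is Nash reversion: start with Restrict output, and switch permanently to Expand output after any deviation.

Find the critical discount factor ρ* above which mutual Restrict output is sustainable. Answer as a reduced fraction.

For Cinder: deviation gain 73−52 = 21, per-period punishment loss 52−37 = 15. IC gives ρ ≥ 21/36 = 7/12.
For Firm B: gain 50, loss 11 per period, so ρ ≥ 50/61.
The tighter constraint is Firm B's, so cooperation needs ρ ≥ 50/61.

50/61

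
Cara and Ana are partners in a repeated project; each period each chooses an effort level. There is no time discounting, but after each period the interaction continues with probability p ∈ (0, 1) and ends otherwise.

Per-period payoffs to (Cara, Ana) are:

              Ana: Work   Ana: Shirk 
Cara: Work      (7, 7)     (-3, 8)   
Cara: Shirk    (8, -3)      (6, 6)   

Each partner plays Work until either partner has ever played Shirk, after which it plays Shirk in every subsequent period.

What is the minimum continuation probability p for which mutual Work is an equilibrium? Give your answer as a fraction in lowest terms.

With no time discounting, the continuation probability p plays the role of the discount factor.
Grim-trigger IC: 7/(1−p) ≥ 8 + 6p/(1−p) ⇒ p ≥ (8−7)/(8−6) = 1/2.

1/2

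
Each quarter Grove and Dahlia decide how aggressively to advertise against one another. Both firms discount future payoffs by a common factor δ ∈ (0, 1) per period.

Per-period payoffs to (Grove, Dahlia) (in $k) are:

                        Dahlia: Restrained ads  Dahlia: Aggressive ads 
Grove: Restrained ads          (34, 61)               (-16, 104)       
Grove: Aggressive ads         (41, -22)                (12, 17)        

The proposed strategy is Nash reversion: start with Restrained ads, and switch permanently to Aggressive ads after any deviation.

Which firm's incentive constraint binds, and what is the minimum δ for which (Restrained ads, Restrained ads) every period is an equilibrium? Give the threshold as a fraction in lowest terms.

Grove's threshold: (41−34)/(41−12) = 7/29.
Dahlia's threshold: (104−61)/(104−17) = 43/87.
7/29 < 43/87, so Dahlia binds and δ* = 43/87.

Dahlia; δ ≥ 43/87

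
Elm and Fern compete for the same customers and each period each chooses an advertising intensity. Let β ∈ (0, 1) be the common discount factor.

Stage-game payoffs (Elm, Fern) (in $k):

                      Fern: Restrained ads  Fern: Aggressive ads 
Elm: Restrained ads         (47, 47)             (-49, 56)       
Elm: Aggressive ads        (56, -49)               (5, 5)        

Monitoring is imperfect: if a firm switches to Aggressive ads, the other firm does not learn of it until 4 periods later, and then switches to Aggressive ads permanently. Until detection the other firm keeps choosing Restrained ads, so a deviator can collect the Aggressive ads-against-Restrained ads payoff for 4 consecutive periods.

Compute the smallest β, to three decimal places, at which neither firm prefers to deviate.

Deviating for the 4 undetected periods gains 56−47 = 9 per period over cooperation, then loses 47−5 = 42 per period forever once punishment starts.
Gain: 9(1 + β + … + β^3); loss: 42·β^4/(1−β).
No profitable deviation ⇔ 9(1−β^4) ≤ 42·β^4, i.e. β^4 ≥ 9/(9+42) = 3/17.
Hence β ≥ (3/17)^(1/4) ≈ 0.648.

0.648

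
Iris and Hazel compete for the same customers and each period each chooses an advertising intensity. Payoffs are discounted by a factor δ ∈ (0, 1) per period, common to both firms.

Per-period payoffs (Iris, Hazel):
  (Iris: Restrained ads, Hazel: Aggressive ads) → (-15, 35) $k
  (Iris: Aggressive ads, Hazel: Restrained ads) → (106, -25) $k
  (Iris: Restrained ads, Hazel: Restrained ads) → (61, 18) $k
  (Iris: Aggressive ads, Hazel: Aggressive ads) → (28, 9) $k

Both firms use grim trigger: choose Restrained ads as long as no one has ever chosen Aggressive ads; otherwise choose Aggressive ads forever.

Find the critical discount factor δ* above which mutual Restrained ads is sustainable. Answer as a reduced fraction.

17/26

For Iris: deviation gain 106−61 = 45, per-period punishment loss 61−28 = 33. IC gives δ ≥ 45/78 = 15/26.
For Hazel: gain 17, loss 9 per period, so δ ≥ 17/26.
The tighter constraint is Hazel's, so cooperation needs δ ≥ 17/26.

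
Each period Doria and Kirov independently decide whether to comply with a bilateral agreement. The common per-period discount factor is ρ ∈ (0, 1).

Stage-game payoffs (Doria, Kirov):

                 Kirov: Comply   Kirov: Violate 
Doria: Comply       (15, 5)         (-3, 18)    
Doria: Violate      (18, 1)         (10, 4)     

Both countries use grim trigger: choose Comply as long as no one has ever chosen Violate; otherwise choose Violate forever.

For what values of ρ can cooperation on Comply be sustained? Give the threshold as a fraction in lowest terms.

13/14

Doria: cooperation gives 15 each period; deviation gives 18 once then 10 forever.
  15/(1−ρ) ≥ 18 + 10ρ/(1−ρ) ⇒ ρ ≥ 3/8.
Kirov: cooperation gives 5 each period; deviation gives 18 once then 4 forever.
  ρ ≥ 13/14.
Both must hold, so the binding constraint is Kirov's: ρ ≥ 13/14.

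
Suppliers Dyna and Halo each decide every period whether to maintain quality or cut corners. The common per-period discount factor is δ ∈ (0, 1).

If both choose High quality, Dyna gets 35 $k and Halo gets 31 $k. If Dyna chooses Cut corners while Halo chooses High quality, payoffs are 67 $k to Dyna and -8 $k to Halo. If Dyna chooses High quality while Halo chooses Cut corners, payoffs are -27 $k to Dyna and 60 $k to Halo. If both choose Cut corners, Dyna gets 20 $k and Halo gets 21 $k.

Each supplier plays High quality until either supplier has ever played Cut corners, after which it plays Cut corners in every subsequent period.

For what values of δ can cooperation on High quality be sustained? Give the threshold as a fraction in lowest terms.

For Dyna: deviation gain 67−35 = 32, per-period punishment loss 35−20 = 15. IC gives δ ≥ 32/47.
For Halo: gain 29, loss 10 per period, so δ ≥ 29/39.
The tighter constraint is Halo's, so cooperation needs δ ≥ 29/39.

29/39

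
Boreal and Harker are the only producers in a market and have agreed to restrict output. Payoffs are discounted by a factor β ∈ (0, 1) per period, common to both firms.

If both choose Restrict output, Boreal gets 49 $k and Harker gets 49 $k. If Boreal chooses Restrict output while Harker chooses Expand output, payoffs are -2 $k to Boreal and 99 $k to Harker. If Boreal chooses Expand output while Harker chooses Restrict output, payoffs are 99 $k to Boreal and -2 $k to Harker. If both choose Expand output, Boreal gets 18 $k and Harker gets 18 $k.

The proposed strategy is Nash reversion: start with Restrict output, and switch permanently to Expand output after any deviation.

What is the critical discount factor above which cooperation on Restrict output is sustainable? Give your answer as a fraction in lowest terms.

Under grim trigger the critical discount factor is (T−C)/(T−P) with T = 99, C = 49, P = 18.
β* = (99−49)/(99−18) = 50/81.

50/81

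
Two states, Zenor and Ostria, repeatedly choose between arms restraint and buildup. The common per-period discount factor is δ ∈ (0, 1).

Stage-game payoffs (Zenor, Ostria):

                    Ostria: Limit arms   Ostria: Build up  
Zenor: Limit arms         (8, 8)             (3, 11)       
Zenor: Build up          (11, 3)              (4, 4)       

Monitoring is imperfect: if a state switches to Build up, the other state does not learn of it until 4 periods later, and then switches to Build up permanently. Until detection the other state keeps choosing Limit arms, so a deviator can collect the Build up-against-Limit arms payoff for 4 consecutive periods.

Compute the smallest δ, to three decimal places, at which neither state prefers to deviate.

0.809

Deviating for the 4 undetected periods gains 11−8 = 3 per period over cooperation, then loses 8−4 = 4 per period forever once punishment starts.
Gain: 3(1 + δ + … + δ^3); loss: 4·δ^4/(1−δ).
No profitable deviation ⇔ 3(1−δ^4) ≤ 4·δ^4, i.e. δ^4 ≥ 3/(3+4) = 3/7.
Hence δ ≥ (3/7)^(1/4) ≈ 0.809.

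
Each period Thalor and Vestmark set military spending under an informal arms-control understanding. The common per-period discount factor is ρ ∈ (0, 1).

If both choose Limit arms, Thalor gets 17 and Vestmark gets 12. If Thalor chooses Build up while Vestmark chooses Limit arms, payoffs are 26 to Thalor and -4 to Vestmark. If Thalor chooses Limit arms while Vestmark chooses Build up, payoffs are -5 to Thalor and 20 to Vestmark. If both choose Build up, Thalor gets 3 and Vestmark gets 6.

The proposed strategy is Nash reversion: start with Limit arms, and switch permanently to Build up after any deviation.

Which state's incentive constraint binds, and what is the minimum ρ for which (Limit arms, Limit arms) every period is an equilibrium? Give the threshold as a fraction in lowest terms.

Vestmark; ρ ≥ 4/7

Thalor's threshold: (26−17)/(26−3) = 9/23.
Vestmark's threshold: (20−12)/(20−6) = 4/7.
9/23 < 4/7, so Vestmark binds and ρ* = 4/7.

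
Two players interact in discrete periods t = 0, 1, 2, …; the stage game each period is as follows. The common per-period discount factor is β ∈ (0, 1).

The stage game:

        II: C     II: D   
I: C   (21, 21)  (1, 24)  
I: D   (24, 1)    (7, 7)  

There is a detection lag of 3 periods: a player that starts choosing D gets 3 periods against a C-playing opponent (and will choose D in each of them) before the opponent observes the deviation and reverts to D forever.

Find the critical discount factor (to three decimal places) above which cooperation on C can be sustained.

A deviator earns 24 for 3 periods, then 7 forever; cooperating earns 21 forever. Multiplying the IC by (1−β):
21 ≥ 24(1−β^3) + 7β^3, so 17·β^3 ≥ 3 and β^3 ≥ 3/17.
β ≥ (3/17)^(1/3) ≈ 0.561.

0.561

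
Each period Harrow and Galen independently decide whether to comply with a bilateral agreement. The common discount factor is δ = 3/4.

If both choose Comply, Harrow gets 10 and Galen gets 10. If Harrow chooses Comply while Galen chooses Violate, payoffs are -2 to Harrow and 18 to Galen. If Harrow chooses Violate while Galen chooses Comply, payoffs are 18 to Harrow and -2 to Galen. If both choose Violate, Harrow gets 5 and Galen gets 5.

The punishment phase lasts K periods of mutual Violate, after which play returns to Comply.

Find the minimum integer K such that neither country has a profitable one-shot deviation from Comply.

No profitable deviation requires (10−5)(δ+…+δ^K) ≥ 18−10, i.e. δ+…+δ^K ≥ 8/5 ≈ 1.6000.
With δ = 3/4, the partial sums are K=1: 0.7500, K=2: 1.3125, K=3: 1.7344.
K = 3 is the first length at which the sum reaches 1.6000.

3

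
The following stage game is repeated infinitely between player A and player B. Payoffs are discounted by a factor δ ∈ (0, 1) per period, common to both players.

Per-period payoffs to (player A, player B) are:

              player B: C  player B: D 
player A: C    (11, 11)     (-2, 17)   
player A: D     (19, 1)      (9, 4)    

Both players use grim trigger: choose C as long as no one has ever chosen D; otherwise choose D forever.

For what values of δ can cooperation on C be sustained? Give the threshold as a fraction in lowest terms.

player A's threshold: (19−11)/(19−9) = 4/5.
player B's threshold: (17−11)/(17−4) = 6/13.
4/5 > 6/13, so player A binds and δ* = 4/5.

4/5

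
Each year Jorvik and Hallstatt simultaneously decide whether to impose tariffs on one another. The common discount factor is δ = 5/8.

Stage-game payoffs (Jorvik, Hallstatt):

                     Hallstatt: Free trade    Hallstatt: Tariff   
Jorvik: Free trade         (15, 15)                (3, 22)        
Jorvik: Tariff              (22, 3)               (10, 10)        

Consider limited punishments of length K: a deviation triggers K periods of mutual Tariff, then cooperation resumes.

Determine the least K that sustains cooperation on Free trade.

4

IC: δ(1−δ^K)/(1−δ) ≥ (22−15)/(15−10) = 7/5.
With δ = 5/8: need 1 − δ^K ≥ 7/5·(1−5/8)/(5/8), i.e. δ^K ≤ 0.1600.
Since (5/8)^3 = 0.2441 and (5/8)^4 = 0.1526, the smallest such K is 4.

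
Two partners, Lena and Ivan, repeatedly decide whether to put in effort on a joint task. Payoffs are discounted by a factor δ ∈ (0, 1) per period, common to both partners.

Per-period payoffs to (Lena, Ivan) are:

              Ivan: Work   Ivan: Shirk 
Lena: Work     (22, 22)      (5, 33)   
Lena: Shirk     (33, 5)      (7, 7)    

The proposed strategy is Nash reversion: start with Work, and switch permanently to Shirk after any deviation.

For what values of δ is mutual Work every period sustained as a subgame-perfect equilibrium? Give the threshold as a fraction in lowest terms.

22/(1−δ) ≥ 33 + 7δ/(1−δ)
22 ≥ 33 − 26δ
δ ≥ 11/26.

11/26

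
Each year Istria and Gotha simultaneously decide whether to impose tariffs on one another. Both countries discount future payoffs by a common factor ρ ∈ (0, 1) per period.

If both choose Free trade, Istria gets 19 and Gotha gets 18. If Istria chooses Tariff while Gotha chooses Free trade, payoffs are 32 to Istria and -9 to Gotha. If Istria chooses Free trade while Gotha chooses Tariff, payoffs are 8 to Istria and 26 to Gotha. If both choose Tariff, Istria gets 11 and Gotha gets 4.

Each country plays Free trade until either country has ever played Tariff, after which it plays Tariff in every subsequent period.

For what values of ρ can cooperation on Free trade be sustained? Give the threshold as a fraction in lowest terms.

13/21

For Istria: deviation gain 32−19 = 13, per-period punishment loss 19−11 = 8. IC gives ρ ≥ 13/21.
For Gotha: gain 8, loss 14 per period, so ρ ≥ 8/22 = 4/11.
The tighter constraint is Istria's, so cooperation needs ρ ≥ 13/21.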